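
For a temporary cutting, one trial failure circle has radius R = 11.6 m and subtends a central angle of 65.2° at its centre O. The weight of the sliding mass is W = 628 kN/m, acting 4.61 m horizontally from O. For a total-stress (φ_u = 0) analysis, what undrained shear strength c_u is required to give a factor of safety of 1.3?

FS = c_u·L_a·R / (W·d), so c_u = FS·W·d / (L_a·R).
Arc length L_a = R·θ = 11.6·(65.2°·π/180) = 11.6·1.1380 = 13.20 m
c_u = 1.3·628·4.61 / (13.20·11.6) = 3763.6 / 153.12 = 24.58 kPa

c_u = 24.6 kPa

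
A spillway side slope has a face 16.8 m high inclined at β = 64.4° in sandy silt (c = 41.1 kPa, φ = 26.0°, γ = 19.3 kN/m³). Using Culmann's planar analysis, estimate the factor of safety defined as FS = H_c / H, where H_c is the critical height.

FS = 1.90

H_c = (4c/γ) · sinβ cosφ / [1 − cos(β − φ)]
    = (4·41.1/19.3) · sin64.4°·cos26.0° / [1 − cos38.4°]
    = 8.518 · 0.8106 / 0.2163 = 31.92 m
FS = H_c / H = 31.92 / 16.8 = 1.900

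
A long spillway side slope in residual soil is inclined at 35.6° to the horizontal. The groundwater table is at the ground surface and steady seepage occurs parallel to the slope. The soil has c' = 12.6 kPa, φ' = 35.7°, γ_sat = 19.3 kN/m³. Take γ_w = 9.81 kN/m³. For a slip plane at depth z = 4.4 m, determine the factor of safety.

With seepage parallel to the slope and the water table at the surface, the effective normal stress on the slip plane uses the buoyant unit weight γ' = γ_sat − γ_w while the driving shear stress uses γ_sat:
FS = [c' + γ' z cos²β tanφ'] / [γ_sat z sinβ cosβ]
γ' = 19.3 − 9.81 = 9.49 kN/m³
Numerator = 12.6 + 9.49·4.4·cos²35.6°·tan35.7° = 12.6 + 9.49·4.4·0.6611·0.7186 = 32.437 kPa
Denominator = 19.3·4.4·sin35.6°·cos35.6° = 19.3·4.4·0.5821·0.8131 = 40.195 kPa
FS = 32.437 / 40.195 = 0.807

FS = 0.81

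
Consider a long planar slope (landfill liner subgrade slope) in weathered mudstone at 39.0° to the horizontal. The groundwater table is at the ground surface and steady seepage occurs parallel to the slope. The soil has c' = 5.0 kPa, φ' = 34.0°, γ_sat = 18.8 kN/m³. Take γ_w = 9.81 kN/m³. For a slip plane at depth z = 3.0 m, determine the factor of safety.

With seepage parallel to the slope and the water table at the surface, the effective normal stress on the slip plane uses the buoyant unit weight γ' = γ_sat − γ_w while the driving shear stress uses γ_sat:
FS = [c' + γ' z cos²β tanφ'] / [γ_sat z sinβ cosβ]
γ' = 18.8 − 9.81 = 8.99 kN/m³
Numerator = 5.0 + 8.99·3.0·cos²39.0°·tan34.0° = 5.0 + 8.99·3.0·0.6040·0.6745 = 15.987 kPa
Denominator = 18.8·3.0·sin39.0°·cos39.0° = 18.8·3.0·0.6293·0.7771 = 27.584 kPa
FS = 15.987 / 27.584 = 0.580

FS = 0.58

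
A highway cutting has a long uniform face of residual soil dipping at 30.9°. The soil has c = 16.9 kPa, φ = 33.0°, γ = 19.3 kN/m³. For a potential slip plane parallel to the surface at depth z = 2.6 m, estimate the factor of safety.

For an infinite slope with a slip plane parallel to the surface (no pore pressure): FS = [c + γz cos²β tanφ] / [γz sinβ cosβ].
γz = 19.3·2.6 = 50.18 kN/m²
Numerator = 16.9 + 50.18·cos²30.9°·tan33.0° = 16.9 + 50.18·0.7363·0.6494 = 40.893 kPa
Denominator = 50.18·sin30.9°·cos30.9° = 50.18·0.5135·0.8581 = 22.112 kPa
FS = 40.893 / 22.112 = 1.849

FS = 1.85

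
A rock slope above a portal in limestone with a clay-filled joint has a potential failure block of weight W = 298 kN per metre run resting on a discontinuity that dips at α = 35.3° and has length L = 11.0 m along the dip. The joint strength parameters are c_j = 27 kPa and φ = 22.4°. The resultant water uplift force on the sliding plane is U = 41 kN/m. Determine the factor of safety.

FS = 2.21

Resolving the block weight along and normal to the plane and applying the Mohr–Coulomb strength on the joint:
N' = W cosα − U = 298·cos35.3° − 41 = 202.2 kN/m
Driving force T = W sinα = 298·sin35.3° = 172.2 kN/m
Resisting force R = c_j·L + N'·tanφ = 27·11.0 + 202.2·tan22.4° = 297.0 + 83.3 = 380.3 kN/m
FS = R / T = 380.3 / 172.2 = 2.209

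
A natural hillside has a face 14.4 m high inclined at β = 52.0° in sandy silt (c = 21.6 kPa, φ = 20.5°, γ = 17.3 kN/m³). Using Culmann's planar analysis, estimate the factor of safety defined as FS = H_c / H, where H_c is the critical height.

FS = 1.74

H_c = (4c/γ) · sinβ cosφ / [1 − cos(β − φ)]
    = (4·21.6/17.3) · sin52.0°·cos20.5° / [1 − cos31.5°]
    = 4.994 · 0.7381 / 0.1474 = 25.02 m
FS = H_c / H = 25.02 / 14.4 = 1.737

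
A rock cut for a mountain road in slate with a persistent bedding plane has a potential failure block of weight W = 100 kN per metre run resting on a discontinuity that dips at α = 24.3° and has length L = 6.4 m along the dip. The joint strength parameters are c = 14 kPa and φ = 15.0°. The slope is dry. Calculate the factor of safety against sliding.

Resolving the block weight along and normal to the plane and applying the Mohr–Coulomb strength on the joint:
N' = W cosα = 100·cos24.3° = 91.1 kN/m
Driving force T = W sinα = 100·sin24.3° = 41.2 kN/m
Resisting force R = c·L + N'·tanφ = 14·6.4 + 91.1·tan15.0° = 89.6 + 24.4 = 114.0 kN/m
FS = R / T = 114.0 / 41.2 = 2.771

FS = 2.77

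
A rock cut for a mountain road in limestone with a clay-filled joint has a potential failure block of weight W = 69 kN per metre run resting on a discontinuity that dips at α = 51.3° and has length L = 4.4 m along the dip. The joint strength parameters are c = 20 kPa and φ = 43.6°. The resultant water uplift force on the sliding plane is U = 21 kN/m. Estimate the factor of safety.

FS = 2.03

Resolving the block weight along and normal to the plane and applying the Mohr–Coulomb strength on the joint:
N' = W cosα − U = 69·cos51.3° − 21 = 22.1 kN/m
Driving force T = W sinα = 69·sin51.3° = 53.8 kN/m
Resisting force R = c·L + N'·tanφ = 20·4.4 + 22.1·tan43.6° = 88.0 + 21.1 = 109.1 kN/m
FS = R / T = 109.1 / 53.8 = 2.026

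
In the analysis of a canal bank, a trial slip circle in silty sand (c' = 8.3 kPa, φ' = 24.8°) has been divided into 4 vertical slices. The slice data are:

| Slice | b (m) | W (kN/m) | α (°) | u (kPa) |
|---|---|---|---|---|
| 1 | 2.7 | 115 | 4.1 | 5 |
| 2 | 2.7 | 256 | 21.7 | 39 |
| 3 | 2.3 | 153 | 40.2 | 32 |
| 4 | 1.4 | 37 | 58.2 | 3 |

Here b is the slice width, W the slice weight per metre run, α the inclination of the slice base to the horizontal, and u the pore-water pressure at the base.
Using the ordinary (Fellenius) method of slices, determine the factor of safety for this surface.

FS = 0.91

Ordinary method of slices: FS = Σ[c'·Δl_i + (W_i cosα_i − u_i·Δl_i)·tanφ'] / Σ W_i sinα_i, with Δl_i = b_i / cosα_i.
Slice 1: Δl = 2.7/cos4.1° = 2.707 m; N'_1 = 115·cos4.1° − 5·2.707 = 101.2; c'Δl = 22.47; W sinα = 8.2
Slice 2: Δl = 2.7/cos21.7° = 2.906 m; N'_2 = 256·cos21.7° − 39·2.906 = 124.5; c'Δl = 24.12; W sinα = 94.7
Slice 3: Δl = 2.3/cos40.2° = 3.011 m; N'_3 = 153·cos40.2° − 32·3.011 = 20.5; c'Δl = 24.99; W sinα = 98.8
Slice 4: Δl = 1.4/cos58.2° = 2.657 m; N'_4 = 37·cos58.2° − 3·2.657 = 11.5; c'Δl = 22.05; W sinα = 31.4
Σc'Δl = 93.6 kN/m; ΣN' = 257.7 kN/m; ΣW sinα = 233.1 kN/m
Resisting = 93.6 + 257.7·tan24.8° = 93.6 + 119.1 = 212.7 kN/m
FS = 212.7 / 233.1 = 0.913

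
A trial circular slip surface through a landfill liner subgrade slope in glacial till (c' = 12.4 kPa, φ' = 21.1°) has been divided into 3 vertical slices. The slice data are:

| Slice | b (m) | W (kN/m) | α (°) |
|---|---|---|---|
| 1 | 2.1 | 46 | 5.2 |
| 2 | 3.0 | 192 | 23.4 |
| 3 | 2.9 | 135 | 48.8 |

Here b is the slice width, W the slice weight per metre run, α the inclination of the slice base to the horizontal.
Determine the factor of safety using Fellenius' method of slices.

FS = 1.33

Ordinary method of slices: FS = Σ[c'·Δl_i + (W_i cosα_i)·tanφ'] / Σ W_i sinα_i, with Δl_i = b_i / cosα_i.
Slice 1: Δl = 2.1/cos5.2° = 2.109 m; N'_1 = 46·cos5.2° = 45.8; c'Δl = 26.15; W sinα = 4.2
Slice 2: Δl = 3.0/cos23.4° = 3.269 m; N'_2 = 192·cos23.4° = 176.2; c'Δl = 40.53; W sinα = 76.3
Slice 3: Δl = 2.9/cos48.8° = 4.403 m; N'_3 = 135·cos48.8° = 88.9; c'Δl = 54.59; W sinα = 101.6
Σc'Δl = 121.3 kN/m; ΣN' = 310.9 kN/m; ΣW sinα = 182.0 kN/m
Resisting = 121.3 + 310.9·tan21.1° = 121.3 + 120.0 = 241.3 kN/m
FS = 241.3 / 182.0 = 1.326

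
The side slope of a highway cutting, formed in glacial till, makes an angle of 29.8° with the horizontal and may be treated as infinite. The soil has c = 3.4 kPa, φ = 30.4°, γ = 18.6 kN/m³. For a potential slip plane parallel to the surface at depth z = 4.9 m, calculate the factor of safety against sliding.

For an infinite slope with a slip plane parallel to the surface (no pore pressure): FS = [c + γz cos²β tanφ] / [γz sinβ cosβ].
γz = 18.6·4.9 = 91.14 kN/m²
Numerator = 3.4 + 91.14·cos²29.8°·tan30.4° = 3.4 + 91.14·0.7530·0.5867 = 43.665 kPa
Denominator = 91.14·sin29.8°·cos29.8° = 91.14·0.4970·0.8678 = 39.305 kPa
FS = 43.665 / 39.305 = 1.111

FS = 1.11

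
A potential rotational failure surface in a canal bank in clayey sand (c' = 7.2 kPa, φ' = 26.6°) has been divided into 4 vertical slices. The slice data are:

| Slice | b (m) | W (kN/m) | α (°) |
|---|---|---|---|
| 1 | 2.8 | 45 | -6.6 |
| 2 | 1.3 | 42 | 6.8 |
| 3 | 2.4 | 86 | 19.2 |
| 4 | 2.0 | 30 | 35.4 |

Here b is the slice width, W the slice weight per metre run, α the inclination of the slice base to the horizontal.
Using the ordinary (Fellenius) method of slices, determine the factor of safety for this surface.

Ordinary method of slices: FS = Σ[c'·Δl_i + (W_i cosα_i)·tanφ'] / Σ W_i sinα_i, with Δl_i = b_i / cosα_i.
Slice 1: Δl = 2.8/cos(-6.6°) = 2.819 m; N'_1 = 45·cos(-6.6°) = 44.7; c'Δl = 20.29; W sinα = -5.2
Slice 2: Δl = 1.3/cos6.8° = 1.309 m; N'_2 = 42·cos6.8° = 41.7; c'Δl = 9.43; W sinα = 5.0
Slice 3: Δl = 2.4/cos19.2° = 2.541 m; N'_3 = 86·cos19.2° = 81.2; c'Δl = 18.30; W sinα = 28.3
Slice 4: Δl = 2.0/cos35.4° = 2.454 m; N'_4 = 30·cos35.4° = 24.5; c'Δl = 17.67; W sinα = 17.4
Σc'Δl = 65.7 kN/m; ΣN' = 192.1 kN/m; ΣW sinα = 45.5 kN/m
Resisting = 65.7 + 192.1·tan26.6° = 65.7 + 96.2 = 161.9 kN/m
FS = 161.9 / 45.5 = 3.561

FS = 3.56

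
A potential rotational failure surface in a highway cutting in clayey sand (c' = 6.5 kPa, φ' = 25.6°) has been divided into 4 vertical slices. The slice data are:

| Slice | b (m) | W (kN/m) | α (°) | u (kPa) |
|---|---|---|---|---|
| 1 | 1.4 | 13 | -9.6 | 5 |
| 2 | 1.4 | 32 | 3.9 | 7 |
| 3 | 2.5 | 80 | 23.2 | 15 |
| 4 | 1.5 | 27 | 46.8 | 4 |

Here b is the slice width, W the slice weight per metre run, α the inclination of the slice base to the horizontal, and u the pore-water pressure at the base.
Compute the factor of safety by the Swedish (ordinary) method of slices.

FS = 1.64

Ordinary method of slices: FS = Σ[c'·Δl_i + (W_i cosα_i − u_i·Δl_i)·tanφ'] / Σ W_i sinα_i, with Δl_i = b_i / cosα_i.
Slice 1: Δl = 1.4/cos(-9.6°) = 1.420 m; N'_1 = 13·cos(-9.6°) − 5·1.420 = 5.7; c'Δl = 9.23; W sinα = -2.2
Slice 2: Δl = 1.4/cos3.9° = 1.403 m; N'_2 = 32·cos3.9° − 7·1.403 = 22.1; c'Δl = 9.12; W sinα = 2.2
Slice 3: Δl = 2.5/cos23.2° = 2.720 m; N'_3 = 80·cos23.2° − 15·2.720 = 32.7; c'Δl = 17.68; W sinα = 31.5
Slice 4: Δl = 1.5/cos46.8° = 2.191 m; N'_4 = 27·cos46.8° − 4·2.191 = 9.7; c'Δl = 14.24; W sinα = 19.7
Σc'Δl = 50.3 kN/m; ΣN' = 70.3 kN/m; ΣW sinα = 51.2 kN/m
Resisting = 50.3 + 70.3·tan25.6° = 50.3 + 33.7 = 83.9 kN/m
FS = 83.9 / 51.2 = 1.639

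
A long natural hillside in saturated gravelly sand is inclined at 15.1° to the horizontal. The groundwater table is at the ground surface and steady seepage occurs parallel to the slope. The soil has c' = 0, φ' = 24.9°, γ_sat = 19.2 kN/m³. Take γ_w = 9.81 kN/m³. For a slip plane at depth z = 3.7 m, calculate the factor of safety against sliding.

With seepage parallel to the slope and the water table at the surface, the effective normal stress on the slip plane uses the buoyant unit weight γ' = γ_sat − γ_w while the driving shear stress uses γ_sat:
FS = [c' + γ' z cos²β tanφ'] / [γ_sat z sinβ cosβ]
(For c' = 0 this reduces to FS = (γ'/γ_sat)·tanφ'/tanβ.)
γ' = 19.2 − 9.81 = 9.39 kN/m³
Numerator = 0.0 + 9.39·3.7·cos²15.1°·tan24.9° = 0.0 + 9.39·3.7·0.9321·0.4642 = 15.033 kPa
Denominator = 19.2·3.7·sin15.1°·cos15.1° = 19.2·3.7·0.2605·0.9655 = 17.867 kPa
FS = 15.033 / 17.867 = 0.841

FS = 0.84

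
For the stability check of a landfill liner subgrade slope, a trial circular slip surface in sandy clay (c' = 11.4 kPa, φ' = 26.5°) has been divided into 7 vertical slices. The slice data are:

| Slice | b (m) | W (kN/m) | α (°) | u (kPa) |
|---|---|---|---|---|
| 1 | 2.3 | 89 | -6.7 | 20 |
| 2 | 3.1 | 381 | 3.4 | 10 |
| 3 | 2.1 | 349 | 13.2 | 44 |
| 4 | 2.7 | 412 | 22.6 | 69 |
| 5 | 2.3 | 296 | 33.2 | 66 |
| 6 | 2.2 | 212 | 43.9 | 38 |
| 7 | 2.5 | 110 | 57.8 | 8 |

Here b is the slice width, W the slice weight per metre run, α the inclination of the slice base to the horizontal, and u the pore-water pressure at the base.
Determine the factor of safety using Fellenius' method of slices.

FS = 1.08

Ordinary method of slices: FS = Σ[c'·Δl_i + (W_i cosα_i − u_i·Δl_i)·tanφ'] / Σ W_i sinα_i, with Δl_i = b_i / cosα_i.
Slice 1: Δl = 2.3/cos(-6.7°) = 2.316 m; N'_1 = 89·cos(-6.7°) − 20·2.316 = 42.1; c'Δl = 26.40; W sinα = -10.4
Slice 2: Δl = 3.1/cos3.4° = 3.105 m; N'_2 = 381·cos3.4° − 10·3.105 = 349.3; c'Δl = 35.40; W sinα = 22.6
Slice 3: Δl = 2.1/cos13.2° = 2.157 m; N'_3 = 349·cos13.2° − 44·2.157 = 244.9; c'Δl = 24.59; W sinα = 79.7
Slice 4: Δl = 2.7/cos22.6° = 2.925 m; N'_4 = 412·cos22.6° − 69·2.925 = 178.6; c'Δl = 33.34; W sinα = 158.3
Slice 5: Δl = 2.3/cos33.2° = 2.749 m; N'_5 = 296·cos33.2° − 66·2.749 = 66.3; c'Δl = 31.33; W sinα = 162.1
Slice 6: Δl = 2.2/cos43.9° = 3.053 m; N'_6 = 212·cos43.9° − 38·3.053 = 36.7; c'Δl = 34.81; W sinα = 147.0
Slice 7: Δl = 2.5/cos57.8° = 4.692 m; N'_7 = 110·cos57.8° − 8·4.692 = 21.1; c'Δl = 53.48; W sinα = 93.1
Σc'Δl = 239.4 kN/m; ΣN' = 938.9 kN/m; ΣW sinα = 652.4 kN/m
Resisting = 239.4 + 938.9·tan26.5° = 239.4 + 468.1 = 707.5 kN/m
FS = 707.5 / 652.4 = 1.084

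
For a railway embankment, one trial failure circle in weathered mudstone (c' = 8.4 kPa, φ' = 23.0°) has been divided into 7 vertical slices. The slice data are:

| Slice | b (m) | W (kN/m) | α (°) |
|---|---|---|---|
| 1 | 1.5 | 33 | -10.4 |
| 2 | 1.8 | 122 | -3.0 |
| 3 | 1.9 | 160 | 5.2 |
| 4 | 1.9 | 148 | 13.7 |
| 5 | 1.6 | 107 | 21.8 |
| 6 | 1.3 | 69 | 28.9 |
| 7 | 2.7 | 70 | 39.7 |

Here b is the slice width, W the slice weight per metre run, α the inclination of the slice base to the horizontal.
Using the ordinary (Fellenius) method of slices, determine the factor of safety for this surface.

FS = 2.59

Ordinary method of slices: FS = Σ[c'·Δl_i + (W_i cosα_i)·tanφ'] / Σ W_i sinα_i, with Δl_i = b_i / cosα_i.
Slice 1: Δl = 1.5/cos(-10.4°) = 1.525 m; N'_1 = 33·cos(-10.4°) = 32.5; c'Δl = 12.81; W sinα = -6.0
Slice 2: Δl = 1.8/cos(-3.0°) = 1.802 m; N'_2 = 122·cos(-3.0°) = 121.8; c'Δl = 15.14; W sinα = -6.4
Slice 3: Δl = 1.9/cos5.2° = 1.908 m; N'_3 = 160·cos5.2° = 159.3; c'Δl = 16.03; W sinα = 14.5
Slice 4: Δl = 1.9/cos13.7° = 1.956 m; N'_4 = 148·cos13.7° = 143.8; c'Δl = 16.43; W sinα = 35.1
Slice 5: Δl = 1.6/cos21.8° = 1.723 m; N'_5 = 107·cos21.8° = 99.3; c'Δl = 14.48; W sinα = 39.7
Slice 6: Δl = 1.3/cos28.9° = 1.485 m; N'_6 = 69·cos28.9° = 60.4; c'Δl = 12.47; W sinα = 33.3
Slice 7: Δl = 2.7/cos39.7° = 3.509 m; N'_7 = 70·cos39.7° = 53.9; c'Δl = 29.48; W sinα = 44.7
Σc'Δl = 116.8 kN/m; ΣN' = 671.0 kN/m; ΣW sinα = 155.0 kN/m
Resisting = 116.8 + 671.0·tan23.0° = 116.8 + 284.8 = 401.7 kN/m
FS = 401.7 / 155.0 = 2.591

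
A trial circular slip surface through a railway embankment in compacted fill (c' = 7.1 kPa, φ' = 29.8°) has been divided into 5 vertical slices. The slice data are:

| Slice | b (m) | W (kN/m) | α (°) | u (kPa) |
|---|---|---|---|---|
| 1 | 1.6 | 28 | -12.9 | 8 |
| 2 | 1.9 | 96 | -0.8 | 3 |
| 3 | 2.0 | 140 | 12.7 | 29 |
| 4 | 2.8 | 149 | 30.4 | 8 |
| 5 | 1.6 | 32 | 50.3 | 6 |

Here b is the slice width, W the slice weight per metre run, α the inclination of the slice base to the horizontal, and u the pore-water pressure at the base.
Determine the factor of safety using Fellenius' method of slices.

Ordinary method of slices: FS = Σ[c'·Δl_i + (W_i cosα_i − u_i·Δl_i)·tanφ'] / Σ W_i sinα_i, with Δl_i = b_i / cosα_i.
Slice 1: Δl = 1.6/cos(-12.9°) = 1.641 m; N'_1 = 28·cos(-12.9°) − 8·1.641 = 14.2; c'Δl = 11.65; W sinα = -6.3
Slice 2: Δl = 1.9/cos(-0.8°) = 1.900 m; N'_2 = 96·cos(-0.8°) − 3·1.900 = 90.3; c'Δl = 13.49; W sinα = -1.3
Slice 3: Δl = 2.0/cos12.7° = 2.050 m; N'_3 = 140·cos12.7° − 29·2.050 = 77.1; c'Δl = 14.56; W sinα = 30.8
Slice 4: Δl = 2.8/cos30.4° = 3.246 m; N'_4 = 149·cos30.4° − 8·3.246 = 102.5; c'Δl = 23.05; W sinα = 75.4
Slice 5: Δl = 1.6/cos50.3° = 2.505 m; N'_5 = 32·cos50.3° − 6·2.505 = 5.4; c'Δl = 17.78; W sinα = 24.6
Σc'Δl = 80.5 kN/m; ΣN' = 289.5 kN/m; ΣW sinα = 123.2 kN/m
Resisting = 80.5 + 289.5·tan29.8° = 80.5 + 165.8 = 246.3 kN/m
FS = 246.3 / 123.2 = 1.999

FS = 2.00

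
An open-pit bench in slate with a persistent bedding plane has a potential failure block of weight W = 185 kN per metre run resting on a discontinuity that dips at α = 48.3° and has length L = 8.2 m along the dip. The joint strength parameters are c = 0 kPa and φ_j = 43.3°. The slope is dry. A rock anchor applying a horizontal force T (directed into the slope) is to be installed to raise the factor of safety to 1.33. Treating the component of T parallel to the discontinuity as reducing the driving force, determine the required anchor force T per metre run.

Resolving forces along and normal to the sliding plane, with the horizontal anchor force T adding T·sinα to the effective normal force and T·cosα acting up the plane against the driving force:
FS = [cL + (W cosα + T sinα) tanφ_j] / [W sinα − T cosα]
Without the anchor: N' = 123.1 kN/m, driving T_d = 138.1 kN/m, resisting R = 0·8.2 + 123.1·tan43.3° = 116.0 kN/m, FS = 0.84.
Setting FS = 1.33 and solving for T:
1.33·(138.1 − T cos48.3°) = 116.0 + T sin48.3°·tan43.3°
T·(sin48.3°·tan43.3° + 1.33·cos48.3°) = 1.33·138.1 − 116.0
T·(0.7466·0.9424 + 1.33·0.6652) = 183.7 − 116.0 = 67.7
T·1.5884 = 67.7
T = 42.6 kN/m

T = 43 kN/m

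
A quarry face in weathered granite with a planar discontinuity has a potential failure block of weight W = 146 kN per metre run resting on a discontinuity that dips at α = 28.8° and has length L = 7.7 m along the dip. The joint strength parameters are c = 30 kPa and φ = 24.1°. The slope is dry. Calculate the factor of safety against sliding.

Resolving the block weight along and normal to the plane and applying the Mohr–Coulomb strength on the joint:
N' = W cosα = 146·cos28.8° = 127.9 kN/m
Driving force T = W sinα = 146·sin28.8° = 70.3 kN/m
Resisting force R = c·L + N'·tanφ = 30·7.7 + 127.9·tan24.1° = 231.0 + 57.2 = 288.2 kN/m
FS = R / T = 288.2 / 70.3 = 4.098

FS = 4.10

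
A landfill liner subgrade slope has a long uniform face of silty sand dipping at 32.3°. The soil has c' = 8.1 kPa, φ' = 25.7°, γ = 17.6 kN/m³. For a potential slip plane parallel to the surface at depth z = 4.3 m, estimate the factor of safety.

FS = 1.00

For an infinite slope with a slip plane parallel to the surface (no pore pressure): FS = [c' + γz cos²β tanφ'] / [γz sinβ cosβ].
γz = 17.6·4.3 = 75.68 kN/m²
Numerator = 8.1 + 75.68·cos²32.3°·tan25.7° = 8.1 + 75.68·0.7145·0.4813 = 34.123 kPa
Denominator = 75.68·sin32.3°·cos32.3° = 75.68·0.5344·0.8453 = 34.182 kPa
FS = 34.123 / 34.182 = 0.998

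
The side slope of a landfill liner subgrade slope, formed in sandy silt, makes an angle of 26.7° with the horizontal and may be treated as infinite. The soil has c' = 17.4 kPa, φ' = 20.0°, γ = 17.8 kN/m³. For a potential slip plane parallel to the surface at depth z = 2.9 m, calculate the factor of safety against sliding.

For an infinite slope with a slip plane parallel to the surface (no pore pressure): FS = [c' + γz cos²β tanφ'] / [γz sinβ cosβ].
γz = 17.8·2.9 = 51.62 kN/m²
Numerator = 17.4 + 51.62·cos²26.7°·tan20.0° = 17.4 + 51.62·0.7981·0.3640 = 32.395 kPa
Denominator = 51.62·sin26.7°·cos26.7° = 51.62·0.4493·0.8934 = 20.721 kPa
FS = 32.395 / 20.721 = 1.563

FS = 1.56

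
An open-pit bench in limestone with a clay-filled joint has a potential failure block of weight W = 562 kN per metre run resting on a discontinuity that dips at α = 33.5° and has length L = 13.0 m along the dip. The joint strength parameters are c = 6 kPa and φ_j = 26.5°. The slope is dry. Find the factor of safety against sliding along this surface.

Resolving the block weight along and normal to the plane and applying the Mohr–Coulomb strength on the joint:
N' = W cosα = 562·cos33.5° = 468.6 kN/m
Driving force T = W sinα = 562·sin33.5° = 310.2 kN/m
Resisting force R = c·L + N'·tanφ_j = 6·13.0 + 468.6·tan26.5° = 78.0 + 233.7 = 311.7 kN/m
FS = R / T = 311.7 / 310.2 = 1.005

FS = 1.00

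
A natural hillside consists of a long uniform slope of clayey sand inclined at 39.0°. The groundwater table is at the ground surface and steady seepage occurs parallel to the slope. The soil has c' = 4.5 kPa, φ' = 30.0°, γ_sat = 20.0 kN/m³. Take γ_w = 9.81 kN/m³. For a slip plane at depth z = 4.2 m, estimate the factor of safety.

FS = 0.47

With seepage parallel to the slope and the water table at the surface, the effective normal stress on the slip plane uses the buoyant unit weight γ' = γ_sat − γ_w while the driving shear stress uses γ_sat:
FS = [c' + γ' z cos²β tanφ'] / [γ_sat z sinβ cosβ]
γ' = 20.0 − 9.81 = 10.19 kN/m³
Numerator = 4.5 + 10.19·4.2·cos²39.0°·tan30.0° = 4.5 + 10.19·4.2·0.6040·0.5774 = 19.423 kPa
Denominator = 20.0·4.2·sin39.0°·cos39.0° = 20.0·4.2·0.6293·0.7771 = 41.082 kPa
FS = 19.423 / 41.082 = 0.473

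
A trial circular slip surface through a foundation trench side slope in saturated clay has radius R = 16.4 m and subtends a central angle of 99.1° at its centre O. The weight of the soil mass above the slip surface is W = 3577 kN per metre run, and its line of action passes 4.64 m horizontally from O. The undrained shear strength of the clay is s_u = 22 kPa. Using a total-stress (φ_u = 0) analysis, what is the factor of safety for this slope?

Taking moments about the centre O, the resisting moment is provided by the undrained shear strength acting along the arc:
Arc length L_a = R·θ = 16.4·(99.1°·π/180) = 16.4·1.7296 = 28.37 m
M_R = s_u·L_a·R = 22·28.37·16.4 = 10234.4 kN·m/m
M_D = W·d = 3577·4.64 = 16597.3 kN·m/m
FS = M_R / M_D = 10234.4 / 16597.3 = 0.617

FS = 0.62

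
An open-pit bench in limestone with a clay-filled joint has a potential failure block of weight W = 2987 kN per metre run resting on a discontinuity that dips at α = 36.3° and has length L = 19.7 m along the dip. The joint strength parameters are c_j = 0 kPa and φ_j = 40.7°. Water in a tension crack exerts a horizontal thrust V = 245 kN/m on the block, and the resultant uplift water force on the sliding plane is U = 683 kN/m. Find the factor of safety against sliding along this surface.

FS = 0.69

Resolving the block weight along and normal to the plane and applying the Mohr–Coulomb strength on the joint:
N' = W cosα − U − V sinα = 2987·cos36.3° − 683 − 245·sin36.3° = 1579.3 kN/m
Driving force T = W sinα + V cosα = 2987·sin36.3° + 245·cos36.3° = 1965.8 kN/m
Resisting force R = c_j·L + N'·tanφ_j = 0·19.7 + 1579.3·tan40.7° = 0.0 + 1358.4 = 1358.4 kN/m
FS = R / T = 1358.4 / 1965.8 = 0.691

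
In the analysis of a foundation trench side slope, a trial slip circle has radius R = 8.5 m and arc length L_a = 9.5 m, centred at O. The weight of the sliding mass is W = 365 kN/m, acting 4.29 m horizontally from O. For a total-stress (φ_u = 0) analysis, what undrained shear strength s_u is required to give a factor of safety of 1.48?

s_u = 28.7 kPa

FS = s_u·L_a·R / (W·d), so s_u = FS·W·d / (L_a·R).
s_u = 1.48·365·4.29 / (9.50·8.5) = 2317.5 / 80.75 = 28.70 kPa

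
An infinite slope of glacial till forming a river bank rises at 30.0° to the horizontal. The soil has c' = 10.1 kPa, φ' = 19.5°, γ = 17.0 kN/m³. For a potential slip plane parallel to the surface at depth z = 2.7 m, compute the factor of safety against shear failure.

For an infinite slope with a slip plane parallel to the surface (no pore pressure): FS = [c' + γz cos²β tanφ'] / [γz sinβ cosβ].
γz = 17.0·2.7 = 45.90 kN/m²
Numerator = 10.1 + 45.90·cos²30.0°·tan19.5° = 10.1 + 45.90·0.7500·0.3541 = 22.291 kPa
Denominator = 45.90·sin30.0°·cos30.0° = 45.90·0.5000·0.8660 = 19.875 kPa
FS = 22.291 / 19.875 = 1.122

FS = 1.12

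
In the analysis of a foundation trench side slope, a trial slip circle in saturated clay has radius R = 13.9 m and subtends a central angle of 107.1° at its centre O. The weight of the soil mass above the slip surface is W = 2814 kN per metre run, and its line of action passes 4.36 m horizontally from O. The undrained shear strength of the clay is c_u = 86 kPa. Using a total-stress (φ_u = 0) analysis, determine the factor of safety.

FS = 2.53

Taking moments about the centre O, the resisting moment is provided by the undrained shear strength acting along the arc:
Arc length L_a = R·θ = 13.9·(107.1°·π/180) = 13.9·1.8692 = 25.98 m
M_R = c_u·L_a·R = 86·25.98·13.9 = 31059.5 kN·m/m
M_D = W·d = 2814·4.36 = 12269.0 kN·m/m
FS = M_R / M_D = 31059.5 / 12269.0 = 2.532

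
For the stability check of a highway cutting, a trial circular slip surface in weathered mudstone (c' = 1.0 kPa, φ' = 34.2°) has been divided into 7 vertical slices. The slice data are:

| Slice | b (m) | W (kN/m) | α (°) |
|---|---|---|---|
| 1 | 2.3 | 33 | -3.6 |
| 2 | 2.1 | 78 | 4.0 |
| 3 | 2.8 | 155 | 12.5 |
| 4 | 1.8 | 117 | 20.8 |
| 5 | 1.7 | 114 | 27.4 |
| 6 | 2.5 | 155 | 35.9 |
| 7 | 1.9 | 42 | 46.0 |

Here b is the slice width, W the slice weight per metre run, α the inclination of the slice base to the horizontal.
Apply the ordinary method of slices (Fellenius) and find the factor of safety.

Ordinary method of slices: FS = Σ[c'·Δl_i + (W_i cosα_i)·tanφ'] / Σ W_i sinα_i, with Δl_i = b_i / cosα_i.
Slice 1: Δl = 2.3/cos(-3.6°) = 2.305 m; N'_1 = 33·cos(-3.6°) = 32.9; c'Δl = 2.30; W sinα = -2.1
Slice 2: Δl = 2.1/cos4.0° = 2.105 m; N'_2 = 78·cos4.0° = 77.8; c'Δl = 2.11; W sinα = 5.4
Slice 3: Δl = 2.8/cos12.5° = 2.868 m; N'_3 = 155·cos12.5° = 151.3; c'Δl = 2.87; W sinα = 33.5
Slice 4: Δl = 1.8/cos20.8° = 1.925 m; N'_4 = 117·cos20.8° = 109.4; c'Δl = 1.93; W sinα = 41.5
Slice 5: Δl = 1.7/cos27.4° = 1.915 m; N'_5 = 114·cos27.4° = 101.2; c'Δl = 1.91; W sinα = 52.5
Slice 6: Δl = 2.5/cos35.9° = 3.086 m; N'_6 = 155·cos35.9° = 125.6; c'Δl = 3.09; W sinα = 90.9
Slice 7: Δl = 1.9/cos46.0° = 2.735 m; N'_7 = 42·cos46.0° = 29.2; c'Δl = 2.74; W sinα = 30.2
Σc'Δl = 16.9 kN/m; ΣN' = 627.4 kN/m; ΣW sinα = 252.0 kN/m
Resisting = 16.9 + 627.4·tan34.2° = 16.9 + 426.4 = 443.3 kN/m
FS = 443.3 / 252.0 = 1.759

FS = 1.76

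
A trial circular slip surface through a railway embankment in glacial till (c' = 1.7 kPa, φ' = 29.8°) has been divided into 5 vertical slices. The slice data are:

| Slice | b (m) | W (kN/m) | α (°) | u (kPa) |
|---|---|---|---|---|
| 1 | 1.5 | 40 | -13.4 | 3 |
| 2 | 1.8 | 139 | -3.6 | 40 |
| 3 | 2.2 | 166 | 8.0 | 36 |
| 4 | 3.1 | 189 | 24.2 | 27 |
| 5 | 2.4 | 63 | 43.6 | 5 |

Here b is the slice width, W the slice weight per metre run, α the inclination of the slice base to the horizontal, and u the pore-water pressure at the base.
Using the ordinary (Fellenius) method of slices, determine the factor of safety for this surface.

FS = 1.51

Ordinary method of slices: FS = Σ[c'·Δl_i + (W_i cosα_i − u_i·Δl_i)·tanφ'] / Σ W_i sinα_i, with Δl_i = b_i / cosα_i.
Slice 1: Δl = 1.5/cos(-13.4°) = 1.542 m; N'_1 = 40·cos(-13.4°) − 3·1.542 = 34.3; c'Δl = 2.62; W sinα = -9.3
Slice 2: Δl = 1.8/cos(-3.6°) = 1.804 m; N'_2 = 139·cos(-3.6°) − 40·1.804 = 66.6; c'Δl = 3.07; W sinα = -8.7
Slice 3: Δl = 2.2/cos8.0° = 2.222 m; N'_3 = 166·cos8.0° − 36·2.222 = 84.4; c'Δl = 3.78; W sinα = 23.1
Slice 4: Δl = 3.1/cos24.2° = 3.399 m; N'_4 = 189·cos24.2° − 27·3.399 = 80.6; c'Δl = 5.78; W sinα = 77.5
Slice 5: Δl = 2.4/cos43.6° = 3.314 m; N'_5 = 63·cos43.6° − 5·3.314 = 29.1; c'Δl = 5.63; W sinα = 43.4
Σc'Δl = 20.9 kN/m; ΣN' = 295.0 kN/m; ΣW sinα = 126.0 kN/m
Resisting = 20.9 + 295.0·tan29.8° = 20.9 + 168.9 = 189.8 kN/m
FS = 189.8 / 126.0 = 1.506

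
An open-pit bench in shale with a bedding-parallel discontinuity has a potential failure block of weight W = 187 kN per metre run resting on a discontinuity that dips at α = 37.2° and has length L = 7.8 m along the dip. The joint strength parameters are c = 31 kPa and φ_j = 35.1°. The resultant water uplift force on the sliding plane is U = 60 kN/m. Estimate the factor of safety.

Resolving the block weight along and normal to the plane and applying the Mohr–Coulomb strength on the joint:
N' = W cosα − U = 187·cos37.2° − 60 = 89.0 kN/m
Driving force T = W sinα = 187·sin37.2° = 113.1 kN/m
Resisting force R = c·L + N'·tanφ_j = 31·7.8 + 89.0·tan35.1° = 241.8 + 62.5 = 304.3 kN/m
FS = R / T = 304.3 / 113.1 = 2.692

FS = 2.69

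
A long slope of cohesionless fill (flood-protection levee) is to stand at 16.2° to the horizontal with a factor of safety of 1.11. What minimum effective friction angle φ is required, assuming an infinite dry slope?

FS = tanφ/tanβ ⇒ tanφ = FS · tanβ = 1.11 · tan16.2° = 0.3225
φ = arctan(0.3225) = 17.87°

φ = 17.9°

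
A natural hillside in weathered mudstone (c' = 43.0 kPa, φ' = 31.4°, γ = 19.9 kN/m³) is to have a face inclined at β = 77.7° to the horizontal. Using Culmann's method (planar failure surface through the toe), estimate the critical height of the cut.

H_c = 23.32 m

Culmann's analysis gives the critical failure plane at α_cr = (β + φ')/2 = (77.7 + 31.4)/2 = 54.5°, and the critical height
H_c = (4c'/γ) · sinβ cosφ' / [1 − cos(β − φ')]
    = (4·43.0/19.9) · sin77.7°·cos31.4° / [1 − cos(46.3°)]
    = 8.643 · 0.9770·0.8536 / [1 − 0.6909]
    = 8.643 · 0.8340 / 0.3091
    = 23.32 m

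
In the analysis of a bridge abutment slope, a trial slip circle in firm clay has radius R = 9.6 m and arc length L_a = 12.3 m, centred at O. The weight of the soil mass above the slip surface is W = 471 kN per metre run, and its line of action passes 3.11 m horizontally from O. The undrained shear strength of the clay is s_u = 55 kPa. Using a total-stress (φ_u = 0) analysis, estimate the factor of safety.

FS = 4.43

Taking moments about the centre O, the resisting moment is provided by the undrained shear strength acting along the arc:
M_R = s_u·L_a·R = 55·12.30·9.6 = 6494.4 kN·m/m
M_D = W·d = 471·3.11 = 1464.8 kN·m/m
FS = M_R / M_D = 6494.4 / 1464.8 = 4.434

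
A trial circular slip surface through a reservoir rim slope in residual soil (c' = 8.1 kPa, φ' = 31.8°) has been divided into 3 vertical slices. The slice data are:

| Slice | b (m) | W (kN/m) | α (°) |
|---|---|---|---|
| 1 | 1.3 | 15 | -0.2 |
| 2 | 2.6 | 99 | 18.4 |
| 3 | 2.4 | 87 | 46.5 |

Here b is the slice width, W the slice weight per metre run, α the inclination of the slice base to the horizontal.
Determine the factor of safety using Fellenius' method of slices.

Ordinary method of slices: FS = Σ[c'·Δl_i + (W_i cosα_i)·tanφ'] / Σ W_i sinα_i, with Δl_i = b_i / cosα_i.
Slice 1: Δl = 1.3/cos(-0.2°) = 1.300 m; N'_1 = 15·cos(-0.2°) = 15.0; c'Δl = 10.53; W sinα = -0.1
Slice 2: Δl = 2.6/cos18.4° = 2.740 m; N'_2 = 99·cos18.4° = 93.9; c'Δl = 22.19; W sinα = 31.2
Slice 3: Δl = 2.4/cos46.5° = 3.487 m; N'_3 = 87·cos46.5° = 59.9; c'Δl = 28.24; W sinα = 63.1
Σc'Δl = 61.0 kN/m; ΣN' = 168.8 kN/m; ΣW sinα = 94.3 kN/m
Resisting = 61.0 + 168.8·tan31.8° = 61.0 + 104.7 = 165.6 kN/m
FS = 165.6 / 94.3 = 1.756

FS = 1.76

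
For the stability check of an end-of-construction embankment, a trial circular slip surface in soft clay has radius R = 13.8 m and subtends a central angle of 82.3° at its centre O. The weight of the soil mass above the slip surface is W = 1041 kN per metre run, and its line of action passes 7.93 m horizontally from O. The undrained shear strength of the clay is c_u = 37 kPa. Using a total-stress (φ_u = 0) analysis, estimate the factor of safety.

FS = 1.23

Taking moments about the centre O, the resisting moment is provided by the undrained shear strength acting along the arc:
Arc length L_a = R·θ = 13.8·(82.3°·π/180) = 13.8·1.4364 = 19.82 m
M_R = c_u·L_a·R = 37·19.82·13.8 = 10121.3 kN·m/m
M_D = W·d = 1041·7.93 = 8255.1 kN·m/m
FS = M_R / M_D = 10121.3 / 8255.1 = 1.226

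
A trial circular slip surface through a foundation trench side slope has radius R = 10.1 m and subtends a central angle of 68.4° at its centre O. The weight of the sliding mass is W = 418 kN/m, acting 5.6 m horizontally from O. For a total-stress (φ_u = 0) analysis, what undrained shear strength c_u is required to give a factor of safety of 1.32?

FS = c_u·L_a·R / (W·d), so c_u = FS·W·d / (L_a·R).
Arc length L_a = R·θ = 10.1·(68.4°·π/180) = 10.1·1.1938 = 12.06 m
c_u = 1.32·418·5.6 / (12.06·10.1) = 3089.9 / 121.78 = 25.37 kPa

c_u = 25.4 kPa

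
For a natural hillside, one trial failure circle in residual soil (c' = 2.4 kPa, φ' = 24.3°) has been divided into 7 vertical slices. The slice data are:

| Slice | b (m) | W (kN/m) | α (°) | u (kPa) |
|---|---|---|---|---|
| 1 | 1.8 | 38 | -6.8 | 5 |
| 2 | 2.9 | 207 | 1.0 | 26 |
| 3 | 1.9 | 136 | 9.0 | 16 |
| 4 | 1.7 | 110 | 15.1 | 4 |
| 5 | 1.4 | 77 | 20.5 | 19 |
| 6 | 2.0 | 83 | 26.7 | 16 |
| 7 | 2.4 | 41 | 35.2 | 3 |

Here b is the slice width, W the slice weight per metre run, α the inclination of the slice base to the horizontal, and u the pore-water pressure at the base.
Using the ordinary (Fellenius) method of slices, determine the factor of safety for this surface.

FS = 1.81

Ordinary method of slices: FS = Σ[c'·Δl_i + (W_i cosα_i − u_i·Δl_i)·tanφ'] / Σ W_i sinα_i, with Δl_i = b_i / cosα_i.
Slice 1: Δl = 1.8/cos(-6.8°) = 1.813 m; N'_1 = 38·cos(-6.8°) − 5·1.813 = 28.7; c'Δl = 4.35; W sinα = -4.5
Slice 2: Δl = 2.9/cos1.0° = 2.900 m; N'_2 = 207·cos1.0° − 26·2.900 = 131.6; c'Δl = 6.96; W sinα = 3.6
Slice 3: Δl = 1.9/cos9.0° = 1.924 m; N'_3 = 136·cos9.0° − 16·1.924 = 103.5; c'Δl = 4.62; W sinα = 21.3
Slice 4: Δl = 1.7/cos15.1° = 1.761 m; N'_4 = 110·cos15.1° − 4·1.761 = 99.2; c'Δl = 4.23; W sinα = 28.7
Slice 5: Δl = 1.4/cos20.5° = 1.495 m; N'_5 = 77·cos20.5° − 19·1.495 = 43.7; c'Δl = 3.59; W sinα = 27.0
Slice 6: Δl = 2.0/cos26.7° = 2.239 m; N'_6 = 83·cos26.7° − 16·2.239 = 38.3; c'Δl = 5.37; W sinα = 37.3
Slice 7: Δl = 2.4/cos35.2° = 2.937 m; N'_7 = 41·cos35.2° − 3·2.937 = 24.7; c'Δl = 7.05; W sinα = 23.6
Σc'Δl = 36.2 kN/m; ΣN' = 469.7 kN/m; ΣW sinα = 136.9 kN/m
Resisting = 36.2 + 469.7·tan24.3° = 36.2 + 212.1 = 248.2 kN/m
FS = 248.2 / 136.9 = 1.813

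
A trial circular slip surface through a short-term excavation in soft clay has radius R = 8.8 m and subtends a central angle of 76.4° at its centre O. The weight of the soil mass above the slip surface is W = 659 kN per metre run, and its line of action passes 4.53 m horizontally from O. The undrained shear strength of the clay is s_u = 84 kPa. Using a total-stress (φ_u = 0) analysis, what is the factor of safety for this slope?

Taking moments about the centre O, the resisting moment is provided by the undrained shear strength acting along the arc:
Arc length L_a = R·θ = 8.8·(76.4°·π/180) = 8.8·1.3334 = 11.73 m
M_R = s_u·L_a·R = 84·11.73·8.8 = 8673.9 kN·m/m
M_D = W·d = 659·4.53 = 2985.3 kN·m/m
FS = M_R / M_D = 8673.9 / 2985.3 = 2.906

FS = 2.91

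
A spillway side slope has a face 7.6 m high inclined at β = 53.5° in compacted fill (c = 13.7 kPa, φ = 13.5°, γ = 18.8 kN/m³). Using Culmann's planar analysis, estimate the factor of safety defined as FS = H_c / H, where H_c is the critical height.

H_c = (4c/γ) · sinβ cosφ / [1 − cos(β − φ)]
    = (4·13.7/18.8) · sin53.5°·cos13.5° / [1 − cos40.0°]
    = 2.915 · 0.7816 / 0.2340 = 9.74 m
FS = H_c / H = 9.74 / 7.6 = 1.281

FS = 1.28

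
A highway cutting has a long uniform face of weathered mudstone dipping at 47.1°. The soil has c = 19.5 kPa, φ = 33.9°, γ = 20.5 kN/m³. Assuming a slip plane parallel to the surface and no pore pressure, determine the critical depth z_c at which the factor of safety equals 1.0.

Setting FS = 1.00 in FS = [c + γz cos²β tanφ] / [γz sinβ cosβ] and solving for z:
z = c / [γ cosβ (FS·sinβ − cosβ·tanφ)]
  = 19.5 / [20.5·cos47.1°·(1.00·sin47.1° − cos47.1°·tan33.9°)]
  = 19.5 / [20.5·0.6807·(1.00·0.7325 − 0.6807·0.6720)]
  = 19.5 / 3.8392 = 5.079 m

z_c = 5.08 m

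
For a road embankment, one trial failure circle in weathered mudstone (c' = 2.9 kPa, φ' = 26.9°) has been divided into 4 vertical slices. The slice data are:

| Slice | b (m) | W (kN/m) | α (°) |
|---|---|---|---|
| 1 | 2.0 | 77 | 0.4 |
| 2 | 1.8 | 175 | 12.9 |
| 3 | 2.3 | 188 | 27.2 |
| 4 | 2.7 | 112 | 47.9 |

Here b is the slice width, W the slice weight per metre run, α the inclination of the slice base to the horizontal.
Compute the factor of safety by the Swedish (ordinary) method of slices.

Ordinary method of slices: FS = Σ[c'·Δl_i + (W_i cosα_i)·tanφ'] / Σ W_i sinα_i, with Δl_i = b_i / cosα_i.
Slice 1: Δl = 2.0/cos0.4° = 2.000 m; N'_1 = 77·cos0.4° = 77.0; c'Δl = 5.80; W sinα = 0.5
Slice 2: Δl = 1.8/cos12.9° = 1.847 m; N'_2 = 175·cos12.9° = 170.6; c'Δl = 5.36; W sinα = 39.1
Slice 3: Δl = 2.3/cos27.2° = 2.586 m; N'_3 = 188·cos27.2° = 167.2; c'Δl = 7.50; W sinα = 85.9
Slice 4: Δl = 2.7/cos47.9° = 4.027 m; N'_4 = 112·cos47.9° = 75.1; c'Δl = 11.68; W sinα = 83.1
Σc'Δl = 30.3 kN/m; ΣN' = 489.9 kN/m; ΣW sinα = 208.6 kN/m
Resisting = 30.3 + 489.9·tan26.9° = 30.3 + 248.5 = 278.9 kN/m
FS = 278.9 / 208.6 = 1.337

FS = 1.34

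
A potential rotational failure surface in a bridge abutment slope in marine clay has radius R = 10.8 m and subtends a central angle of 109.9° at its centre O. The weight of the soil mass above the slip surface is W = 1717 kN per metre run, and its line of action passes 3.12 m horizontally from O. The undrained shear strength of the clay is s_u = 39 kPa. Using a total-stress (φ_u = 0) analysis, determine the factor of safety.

Taking moments about the centre O, the resisting moment is provided by the undrained shear strength acting along the arc:
Arc length L_a = R·θ = 10.8·(109.9°·π/180) = 10.8·1.9181 = 20.72 m
M_R = s_u·L_a·R = 39·20.72·10.8 = 8725.4 kN·m/m
M_D = W·d = 1717·3.12 = 5357.0 kN·m/m
FS = M_R / M_D = 8725.4 / 5357.0 = 1.629

FS = 1.63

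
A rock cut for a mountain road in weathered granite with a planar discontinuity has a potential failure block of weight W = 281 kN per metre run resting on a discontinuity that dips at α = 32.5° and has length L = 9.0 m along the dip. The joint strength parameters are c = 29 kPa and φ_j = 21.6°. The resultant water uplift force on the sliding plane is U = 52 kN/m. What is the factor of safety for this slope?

FS = 2.21

Resolving the block weight along and normal to the plane and applying the Mohr–Coulomb strength on the joint:
N' = W cosα − U = 281·cos32.5° − 52 = 185.0 kN/m
Driving force T = W sinα = 281·sin32.5° = 151.0 kN/m
Resisting force R = c·L + N'·tanφ_j = 29·9.0 + 185.0·tan21.6° = 261.0 + 73.2 = 334.2 kN/m
FS = R / T = 334.2 / 151.0 = 2.214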